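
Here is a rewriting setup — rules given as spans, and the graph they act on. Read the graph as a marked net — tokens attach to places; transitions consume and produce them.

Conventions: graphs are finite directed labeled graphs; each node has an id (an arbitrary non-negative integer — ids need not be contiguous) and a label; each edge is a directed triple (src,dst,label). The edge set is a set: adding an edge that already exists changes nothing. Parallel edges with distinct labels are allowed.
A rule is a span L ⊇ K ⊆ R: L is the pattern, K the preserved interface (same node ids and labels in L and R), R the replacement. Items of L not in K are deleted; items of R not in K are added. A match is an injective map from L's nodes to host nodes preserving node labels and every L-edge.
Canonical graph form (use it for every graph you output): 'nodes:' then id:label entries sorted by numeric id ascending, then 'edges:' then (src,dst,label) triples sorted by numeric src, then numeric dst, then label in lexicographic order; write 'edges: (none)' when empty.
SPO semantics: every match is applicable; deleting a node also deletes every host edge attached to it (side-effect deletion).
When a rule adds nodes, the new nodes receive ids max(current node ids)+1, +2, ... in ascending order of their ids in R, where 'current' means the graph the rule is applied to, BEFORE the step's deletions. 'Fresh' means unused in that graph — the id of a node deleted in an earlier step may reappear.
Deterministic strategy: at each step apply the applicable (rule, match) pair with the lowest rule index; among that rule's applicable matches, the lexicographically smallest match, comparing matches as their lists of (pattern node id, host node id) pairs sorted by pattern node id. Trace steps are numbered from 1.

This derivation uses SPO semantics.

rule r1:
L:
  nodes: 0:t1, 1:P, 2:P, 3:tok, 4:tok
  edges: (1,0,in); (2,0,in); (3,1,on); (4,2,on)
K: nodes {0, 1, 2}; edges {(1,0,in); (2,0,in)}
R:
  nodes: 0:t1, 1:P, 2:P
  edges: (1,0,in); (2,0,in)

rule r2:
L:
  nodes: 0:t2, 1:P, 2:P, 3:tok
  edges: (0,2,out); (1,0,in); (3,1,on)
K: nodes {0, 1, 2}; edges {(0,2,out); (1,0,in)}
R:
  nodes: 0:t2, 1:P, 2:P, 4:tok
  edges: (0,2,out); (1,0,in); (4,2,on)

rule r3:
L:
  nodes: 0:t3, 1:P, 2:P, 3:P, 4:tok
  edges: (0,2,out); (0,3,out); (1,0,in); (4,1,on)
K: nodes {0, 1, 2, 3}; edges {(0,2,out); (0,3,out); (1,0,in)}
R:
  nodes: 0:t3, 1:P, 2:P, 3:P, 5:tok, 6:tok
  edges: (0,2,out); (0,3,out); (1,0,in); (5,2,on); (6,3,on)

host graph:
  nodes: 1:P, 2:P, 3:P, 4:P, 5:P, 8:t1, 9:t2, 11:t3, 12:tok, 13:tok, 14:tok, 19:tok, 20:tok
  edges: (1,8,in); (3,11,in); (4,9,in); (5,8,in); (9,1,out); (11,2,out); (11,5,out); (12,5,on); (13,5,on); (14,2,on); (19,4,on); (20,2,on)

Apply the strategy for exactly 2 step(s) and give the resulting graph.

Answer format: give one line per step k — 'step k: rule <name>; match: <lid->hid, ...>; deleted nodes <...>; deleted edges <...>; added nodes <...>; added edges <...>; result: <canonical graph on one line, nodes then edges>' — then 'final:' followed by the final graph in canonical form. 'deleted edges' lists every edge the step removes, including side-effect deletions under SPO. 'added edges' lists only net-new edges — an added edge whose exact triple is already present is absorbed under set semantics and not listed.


step 1: rule r2; match: 0->9, 1->4, 2->1, 3->19; deleted nodes 19; deleted edges (19,4,on); added nodes 21; added edges (21,1,on); result: nodes: 1:P, 2:P, 3:P, 4:P, 5:P, 8:t1, 9:t2, 11:t3, 12:tok, 13:tok, 14:tok, 20:tok, 21:tok edges: (1,8,in); (3,11,in); (4,9,in); (5,8,in); (9,1,out); (11,2,out); (11,5,out); (12,5,on); (13,5,on); (14,2,on); (20,2,on); (21,1,on)
step 2: rule r1; match: 0->8, 1->1, 2->5, 3->21, 4->12; deleted nodes 12, 21; deleted edges (12,5,on); (21,1,on); added nodes (none); added edges (none); result: nodes: 1:P, 2:P, 3:P, 4:P, 5:P, 8:t1, 9:t2, 11:t3, 13:tok, 14:tok, 20:tok edges: (1,8,in); (3,11,in); (4,9,in); (5,8,in); (9,1,out); (11,2,out); (11,5,out); (13,5,on); (14,2,on); (20,2,on)
final:
nodes: 1:P, 2:P, 3:P, 4:P, 5:P, 8:t1, 9:t2, 11:t3, 13:tok, 14:tok, 20:tok
edges: (1,8,in); (3,11,in); (4,9,in); (5,8,in); (9,1,out); (11,2,out); (11,5,out); (13,5,on); (14,2,on); (20,2,on)


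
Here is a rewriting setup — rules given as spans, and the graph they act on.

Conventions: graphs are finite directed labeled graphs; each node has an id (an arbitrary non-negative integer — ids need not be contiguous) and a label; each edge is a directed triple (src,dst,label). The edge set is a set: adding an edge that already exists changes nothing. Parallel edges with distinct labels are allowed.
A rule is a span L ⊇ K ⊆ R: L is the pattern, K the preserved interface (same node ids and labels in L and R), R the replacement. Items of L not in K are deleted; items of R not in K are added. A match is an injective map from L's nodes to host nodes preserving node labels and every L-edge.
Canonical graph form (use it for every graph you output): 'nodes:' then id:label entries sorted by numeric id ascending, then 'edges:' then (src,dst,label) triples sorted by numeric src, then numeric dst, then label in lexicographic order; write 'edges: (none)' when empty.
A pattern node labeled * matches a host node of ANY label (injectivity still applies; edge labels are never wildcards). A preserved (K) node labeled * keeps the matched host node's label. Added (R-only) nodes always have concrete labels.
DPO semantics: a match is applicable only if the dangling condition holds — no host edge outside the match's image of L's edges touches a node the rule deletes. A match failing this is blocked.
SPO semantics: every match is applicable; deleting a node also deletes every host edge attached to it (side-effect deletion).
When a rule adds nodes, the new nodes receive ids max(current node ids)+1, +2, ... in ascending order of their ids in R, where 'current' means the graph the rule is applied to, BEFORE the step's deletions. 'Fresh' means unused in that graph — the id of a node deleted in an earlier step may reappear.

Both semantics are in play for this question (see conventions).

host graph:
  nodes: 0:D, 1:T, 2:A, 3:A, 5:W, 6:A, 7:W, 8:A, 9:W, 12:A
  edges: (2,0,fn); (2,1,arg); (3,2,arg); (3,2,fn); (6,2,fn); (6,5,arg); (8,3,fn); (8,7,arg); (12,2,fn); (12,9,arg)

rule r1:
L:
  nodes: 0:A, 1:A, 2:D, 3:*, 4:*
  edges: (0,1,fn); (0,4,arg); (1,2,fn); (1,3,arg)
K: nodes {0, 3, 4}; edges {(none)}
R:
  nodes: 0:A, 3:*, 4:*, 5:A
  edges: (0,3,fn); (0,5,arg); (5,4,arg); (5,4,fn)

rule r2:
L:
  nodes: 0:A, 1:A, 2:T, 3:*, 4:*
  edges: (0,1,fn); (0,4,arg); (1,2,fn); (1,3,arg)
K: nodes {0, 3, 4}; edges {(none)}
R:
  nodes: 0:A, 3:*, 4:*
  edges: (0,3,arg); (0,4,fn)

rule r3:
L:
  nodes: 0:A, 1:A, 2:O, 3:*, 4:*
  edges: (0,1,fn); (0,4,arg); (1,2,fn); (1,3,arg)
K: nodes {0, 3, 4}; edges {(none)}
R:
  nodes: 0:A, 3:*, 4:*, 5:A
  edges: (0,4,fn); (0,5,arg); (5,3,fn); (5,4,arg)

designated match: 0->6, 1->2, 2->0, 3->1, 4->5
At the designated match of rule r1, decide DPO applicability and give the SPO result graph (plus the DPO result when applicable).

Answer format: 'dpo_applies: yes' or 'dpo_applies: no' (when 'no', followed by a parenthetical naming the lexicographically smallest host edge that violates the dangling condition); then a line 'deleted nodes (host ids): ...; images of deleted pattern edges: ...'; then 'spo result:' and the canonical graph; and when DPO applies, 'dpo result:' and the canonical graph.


dpo_applies: no
(the rule deletes node 2, which keeps host edge (3,2,arg) outside the match image — the dangling condition fails, DPO blocks; SPO proceeds and side-deletes such edges)
deleted nodes (host ids): 0, 2; images of deleted pattern edges: (2,0,fn); (2,1,arg); (6,2,fn); (6,5,arg)
spo result:
nodes: 1:T, 3:A, 5:W, 6:A, 7:W, 8:A, 9:W, 12:A, 13:A
edges: (6,1,fn); (6,13,arg); (8,3,fn); (8,7,arg); (12,9,arg); (13,5,arg); (13,5,fn)


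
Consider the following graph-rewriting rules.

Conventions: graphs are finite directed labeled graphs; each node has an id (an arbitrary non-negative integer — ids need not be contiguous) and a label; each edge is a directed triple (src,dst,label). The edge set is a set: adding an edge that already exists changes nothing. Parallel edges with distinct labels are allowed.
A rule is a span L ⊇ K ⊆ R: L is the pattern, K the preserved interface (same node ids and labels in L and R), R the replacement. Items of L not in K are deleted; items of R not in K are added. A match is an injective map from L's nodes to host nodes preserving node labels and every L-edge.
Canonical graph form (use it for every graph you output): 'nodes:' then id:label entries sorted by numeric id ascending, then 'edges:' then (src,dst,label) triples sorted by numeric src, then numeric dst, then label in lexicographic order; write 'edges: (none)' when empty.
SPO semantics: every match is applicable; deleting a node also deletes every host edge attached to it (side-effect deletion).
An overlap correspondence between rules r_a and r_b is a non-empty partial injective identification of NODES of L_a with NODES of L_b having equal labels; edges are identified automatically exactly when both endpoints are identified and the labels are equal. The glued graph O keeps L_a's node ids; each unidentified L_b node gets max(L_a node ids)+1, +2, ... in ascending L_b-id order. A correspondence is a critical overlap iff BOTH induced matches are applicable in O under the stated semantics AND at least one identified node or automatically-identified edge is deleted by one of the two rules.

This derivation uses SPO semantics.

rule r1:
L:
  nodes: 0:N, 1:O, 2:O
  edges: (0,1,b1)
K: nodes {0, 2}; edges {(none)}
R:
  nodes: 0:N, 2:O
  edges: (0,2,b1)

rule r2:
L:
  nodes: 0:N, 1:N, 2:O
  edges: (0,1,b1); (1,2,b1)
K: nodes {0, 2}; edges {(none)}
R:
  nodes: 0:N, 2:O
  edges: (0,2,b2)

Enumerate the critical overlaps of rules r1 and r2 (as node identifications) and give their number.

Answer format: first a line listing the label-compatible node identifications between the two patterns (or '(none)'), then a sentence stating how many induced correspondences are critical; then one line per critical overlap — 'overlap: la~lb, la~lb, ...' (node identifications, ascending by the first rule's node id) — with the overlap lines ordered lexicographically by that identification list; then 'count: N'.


label-compatible node identifications between L(r1) and L(r2): 0~0, 0~1, 1~2, 2~2
5 of the induced correspondences are critical overlaps of r1 and r2.
overlap: 0~0, 1~2
overlap: 0~1
overlap: 0~1, 1~2
overlap: 0~1, 2~2
overlap: 1~2
count: 5


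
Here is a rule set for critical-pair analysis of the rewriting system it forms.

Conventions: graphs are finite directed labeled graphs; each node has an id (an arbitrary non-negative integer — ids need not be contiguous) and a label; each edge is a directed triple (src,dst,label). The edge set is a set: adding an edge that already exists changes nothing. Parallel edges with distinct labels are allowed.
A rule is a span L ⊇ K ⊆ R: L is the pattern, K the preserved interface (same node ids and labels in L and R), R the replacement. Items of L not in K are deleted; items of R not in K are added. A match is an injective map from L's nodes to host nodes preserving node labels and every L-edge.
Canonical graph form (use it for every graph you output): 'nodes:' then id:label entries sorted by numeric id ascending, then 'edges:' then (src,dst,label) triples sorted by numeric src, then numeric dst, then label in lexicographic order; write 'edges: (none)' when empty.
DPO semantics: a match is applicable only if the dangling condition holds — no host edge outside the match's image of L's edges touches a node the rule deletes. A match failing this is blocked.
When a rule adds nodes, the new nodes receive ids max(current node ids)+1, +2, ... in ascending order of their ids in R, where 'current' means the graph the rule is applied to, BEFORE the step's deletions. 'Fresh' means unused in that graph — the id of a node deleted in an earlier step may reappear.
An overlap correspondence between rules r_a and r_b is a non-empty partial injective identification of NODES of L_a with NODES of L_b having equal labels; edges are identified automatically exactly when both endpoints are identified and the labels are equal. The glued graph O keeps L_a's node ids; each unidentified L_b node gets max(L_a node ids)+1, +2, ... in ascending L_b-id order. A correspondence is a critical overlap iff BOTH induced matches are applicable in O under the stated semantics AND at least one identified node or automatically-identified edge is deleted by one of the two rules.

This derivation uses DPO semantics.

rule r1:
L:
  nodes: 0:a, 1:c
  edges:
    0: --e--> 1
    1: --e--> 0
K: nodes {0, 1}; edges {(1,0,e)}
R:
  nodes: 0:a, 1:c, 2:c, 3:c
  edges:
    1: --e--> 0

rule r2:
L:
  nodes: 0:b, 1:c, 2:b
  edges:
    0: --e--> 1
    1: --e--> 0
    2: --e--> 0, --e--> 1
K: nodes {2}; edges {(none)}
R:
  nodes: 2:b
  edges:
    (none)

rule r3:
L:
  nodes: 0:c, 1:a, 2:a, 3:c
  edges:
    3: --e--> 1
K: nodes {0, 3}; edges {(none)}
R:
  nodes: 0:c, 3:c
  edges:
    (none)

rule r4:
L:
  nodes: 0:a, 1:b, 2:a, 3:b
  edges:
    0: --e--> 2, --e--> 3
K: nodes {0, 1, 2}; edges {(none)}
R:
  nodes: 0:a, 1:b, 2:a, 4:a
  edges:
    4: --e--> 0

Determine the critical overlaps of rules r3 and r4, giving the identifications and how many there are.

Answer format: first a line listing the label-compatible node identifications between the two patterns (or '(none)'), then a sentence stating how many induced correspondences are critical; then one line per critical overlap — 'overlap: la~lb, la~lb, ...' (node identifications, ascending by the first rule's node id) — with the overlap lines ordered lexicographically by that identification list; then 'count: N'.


label-compatible node identifications between L(r3) and L(r4): 1~0, 1~2, 2~0, 2~2
0 of the induced correspondences are critical overlaps of r3 and r4.
count: 0


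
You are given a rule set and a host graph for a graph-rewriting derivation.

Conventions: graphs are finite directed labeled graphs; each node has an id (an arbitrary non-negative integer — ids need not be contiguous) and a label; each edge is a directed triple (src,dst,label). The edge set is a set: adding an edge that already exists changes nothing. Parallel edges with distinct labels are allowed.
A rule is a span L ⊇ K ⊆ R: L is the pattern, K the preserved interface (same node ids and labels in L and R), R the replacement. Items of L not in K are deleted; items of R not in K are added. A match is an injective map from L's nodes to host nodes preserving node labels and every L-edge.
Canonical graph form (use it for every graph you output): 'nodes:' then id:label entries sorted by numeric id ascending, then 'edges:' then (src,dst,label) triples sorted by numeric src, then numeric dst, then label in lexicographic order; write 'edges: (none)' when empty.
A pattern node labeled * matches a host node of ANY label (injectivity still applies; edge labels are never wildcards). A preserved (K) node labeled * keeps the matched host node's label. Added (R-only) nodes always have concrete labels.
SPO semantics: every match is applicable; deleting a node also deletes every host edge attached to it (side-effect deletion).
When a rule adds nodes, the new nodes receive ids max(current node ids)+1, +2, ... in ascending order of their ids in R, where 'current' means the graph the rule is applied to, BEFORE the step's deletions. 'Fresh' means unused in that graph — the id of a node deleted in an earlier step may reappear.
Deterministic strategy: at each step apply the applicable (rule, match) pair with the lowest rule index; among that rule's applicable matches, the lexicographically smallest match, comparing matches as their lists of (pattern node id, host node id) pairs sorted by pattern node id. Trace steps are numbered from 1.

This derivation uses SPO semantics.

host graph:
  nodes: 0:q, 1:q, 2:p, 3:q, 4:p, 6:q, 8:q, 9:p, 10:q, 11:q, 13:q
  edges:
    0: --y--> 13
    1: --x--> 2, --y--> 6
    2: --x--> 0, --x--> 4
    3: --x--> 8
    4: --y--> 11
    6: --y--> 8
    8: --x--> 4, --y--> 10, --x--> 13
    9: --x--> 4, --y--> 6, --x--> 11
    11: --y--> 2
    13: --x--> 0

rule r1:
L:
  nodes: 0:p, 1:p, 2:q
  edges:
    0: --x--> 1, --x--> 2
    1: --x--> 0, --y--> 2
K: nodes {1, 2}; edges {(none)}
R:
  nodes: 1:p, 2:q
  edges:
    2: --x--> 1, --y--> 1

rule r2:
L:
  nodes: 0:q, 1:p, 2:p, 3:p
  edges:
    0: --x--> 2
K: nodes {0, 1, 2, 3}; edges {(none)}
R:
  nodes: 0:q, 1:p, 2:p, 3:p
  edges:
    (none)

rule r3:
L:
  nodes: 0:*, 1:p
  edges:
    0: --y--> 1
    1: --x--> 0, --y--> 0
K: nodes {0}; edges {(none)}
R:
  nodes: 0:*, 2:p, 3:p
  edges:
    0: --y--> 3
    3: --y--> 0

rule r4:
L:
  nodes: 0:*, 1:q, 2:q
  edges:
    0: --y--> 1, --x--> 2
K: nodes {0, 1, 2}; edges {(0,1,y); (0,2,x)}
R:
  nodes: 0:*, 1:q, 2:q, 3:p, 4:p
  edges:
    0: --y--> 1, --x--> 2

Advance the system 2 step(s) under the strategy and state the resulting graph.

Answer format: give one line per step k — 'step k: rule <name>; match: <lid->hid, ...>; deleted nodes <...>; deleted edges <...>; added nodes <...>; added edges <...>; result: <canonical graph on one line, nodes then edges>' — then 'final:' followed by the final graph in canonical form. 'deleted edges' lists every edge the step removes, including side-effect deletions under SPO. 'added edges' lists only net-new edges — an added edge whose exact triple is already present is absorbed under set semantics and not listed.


step 1: rule r2; match: 0->1, 1->4, 2->2, 3->9; deleted nodes (none); deleted edges (1,2,x); added nodes (none); added edges (none); result: nodes: 0:q, 1:q, 2:p, 3:q, 4:p, 6:q, 8:q, 9:p, 10:q, 11:q, 13:q edges: (0,13,y); (1,6,y); (2,0,x); (2,4,x); (3,8,x); (4,11,y); (6,8,y); (8,4,x); (8,10,y); (8,13,x); (9,4,x); (9,6,y); (9,11,x); (11,2,y); (13,0,x)
step 2: rule r2; match: 0->8, 1->2, 2->4, 3->9; deleted nodes (none); deleted edges (8,4,x); added nodes (none); added edges (none); result: nodes: 0:q, 1:q, 2:p, 3:q, 4:p, 6:q, 8:q, 9:p, 10:q, 11:q, 13:q edges: (0,13,y); (1,6,y); (2,0,x); (2,4,x); (3,8,x); (4,11,y); (6,8,y); (8,10,y); (8,13,x); (9,4,x); (9,6,y); (9,11,x); (11,2,y); (13,0,x)
final:
nodes: 0:q, 1:q, 2:p, 3:q, 4:p, 6:q, 8:q, 9:p, 10:q, 11:q, 13:q
edges: (0,13,y); (1,6,y); (2,0,x); (2,4,x); (3,8,x); (4,11,y); (6,8,y); (8,10,y); (8,13,x); (9,4,x); (9,6,y); (9,11,x); (11,2,y); (13,0,x)


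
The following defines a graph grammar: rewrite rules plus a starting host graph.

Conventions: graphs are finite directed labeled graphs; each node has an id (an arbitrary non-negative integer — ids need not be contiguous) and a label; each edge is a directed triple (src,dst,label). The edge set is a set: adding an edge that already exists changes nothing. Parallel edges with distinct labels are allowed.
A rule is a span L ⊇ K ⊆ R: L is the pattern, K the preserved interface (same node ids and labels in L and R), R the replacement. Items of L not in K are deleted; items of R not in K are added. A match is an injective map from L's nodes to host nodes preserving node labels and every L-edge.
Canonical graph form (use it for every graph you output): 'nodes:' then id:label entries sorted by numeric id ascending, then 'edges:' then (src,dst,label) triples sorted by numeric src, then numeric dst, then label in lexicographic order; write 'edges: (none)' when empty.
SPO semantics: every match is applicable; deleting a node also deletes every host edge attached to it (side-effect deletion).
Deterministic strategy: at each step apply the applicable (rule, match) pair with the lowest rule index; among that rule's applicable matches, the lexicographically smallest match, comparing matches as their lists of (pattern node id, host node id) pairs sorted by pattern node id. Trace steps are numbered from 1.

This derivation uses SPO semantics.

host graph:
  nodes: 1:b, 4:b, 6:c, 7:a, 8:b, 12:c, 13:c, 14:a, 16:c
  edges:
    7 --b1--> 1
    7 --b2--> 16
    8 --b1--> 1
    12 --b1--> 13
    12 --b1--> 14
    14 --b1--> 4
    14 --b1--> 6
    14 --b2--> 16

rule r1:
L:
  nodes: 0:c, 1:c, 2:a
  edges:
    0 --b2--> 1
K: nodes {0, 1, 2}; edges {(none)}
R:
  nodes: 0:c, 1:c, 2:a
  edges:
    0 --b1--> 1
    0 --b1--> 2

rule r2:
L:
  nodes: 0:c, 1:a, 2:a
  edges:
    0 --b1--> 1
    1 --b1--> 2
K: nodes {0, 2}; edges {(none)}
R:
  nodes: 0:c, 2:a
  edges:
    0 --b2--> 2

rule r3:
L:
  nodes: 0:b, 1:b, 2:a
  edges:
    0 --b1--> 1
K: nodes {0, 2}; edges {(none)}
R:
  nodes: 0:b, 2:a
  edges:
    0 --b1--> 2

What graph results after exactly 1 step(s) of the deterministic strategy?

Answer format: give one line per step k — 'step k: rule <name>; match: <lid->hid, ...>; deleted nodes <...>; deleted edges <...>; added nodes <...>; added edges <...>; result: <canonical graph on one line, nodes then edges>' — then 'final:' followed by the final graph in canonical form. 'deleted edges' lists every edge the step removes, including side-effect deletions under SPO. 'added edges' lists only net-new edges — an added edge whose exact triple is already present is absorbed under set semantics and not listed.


step 1: rule r3; match: 0->8, 1->1, 2->7; deleted nodes 1; deleted edges (7,1,b1); (8,1,b1); added nodes (none); added edges (8,7,b1); result: nodes: 4:b, 6:c, 7:a, 8:b, 12:c, 13:c, 14:a, 16:c edges: (7,16,b2); (8,7,b1); (12,13,b1); (12,14,b1); (14,4,b1); (14,6,b1); (14,16,b2)
final:
nodes: 4:b, 6:c, 7:a, 8:b, 12:c, 13:c, 14:a, 16:c
edges: (7,16,b2); (8,7,b1); (12,13,b1); (12,14,b1); (14,4,b1); (14,6,b1); (14,16,b2)


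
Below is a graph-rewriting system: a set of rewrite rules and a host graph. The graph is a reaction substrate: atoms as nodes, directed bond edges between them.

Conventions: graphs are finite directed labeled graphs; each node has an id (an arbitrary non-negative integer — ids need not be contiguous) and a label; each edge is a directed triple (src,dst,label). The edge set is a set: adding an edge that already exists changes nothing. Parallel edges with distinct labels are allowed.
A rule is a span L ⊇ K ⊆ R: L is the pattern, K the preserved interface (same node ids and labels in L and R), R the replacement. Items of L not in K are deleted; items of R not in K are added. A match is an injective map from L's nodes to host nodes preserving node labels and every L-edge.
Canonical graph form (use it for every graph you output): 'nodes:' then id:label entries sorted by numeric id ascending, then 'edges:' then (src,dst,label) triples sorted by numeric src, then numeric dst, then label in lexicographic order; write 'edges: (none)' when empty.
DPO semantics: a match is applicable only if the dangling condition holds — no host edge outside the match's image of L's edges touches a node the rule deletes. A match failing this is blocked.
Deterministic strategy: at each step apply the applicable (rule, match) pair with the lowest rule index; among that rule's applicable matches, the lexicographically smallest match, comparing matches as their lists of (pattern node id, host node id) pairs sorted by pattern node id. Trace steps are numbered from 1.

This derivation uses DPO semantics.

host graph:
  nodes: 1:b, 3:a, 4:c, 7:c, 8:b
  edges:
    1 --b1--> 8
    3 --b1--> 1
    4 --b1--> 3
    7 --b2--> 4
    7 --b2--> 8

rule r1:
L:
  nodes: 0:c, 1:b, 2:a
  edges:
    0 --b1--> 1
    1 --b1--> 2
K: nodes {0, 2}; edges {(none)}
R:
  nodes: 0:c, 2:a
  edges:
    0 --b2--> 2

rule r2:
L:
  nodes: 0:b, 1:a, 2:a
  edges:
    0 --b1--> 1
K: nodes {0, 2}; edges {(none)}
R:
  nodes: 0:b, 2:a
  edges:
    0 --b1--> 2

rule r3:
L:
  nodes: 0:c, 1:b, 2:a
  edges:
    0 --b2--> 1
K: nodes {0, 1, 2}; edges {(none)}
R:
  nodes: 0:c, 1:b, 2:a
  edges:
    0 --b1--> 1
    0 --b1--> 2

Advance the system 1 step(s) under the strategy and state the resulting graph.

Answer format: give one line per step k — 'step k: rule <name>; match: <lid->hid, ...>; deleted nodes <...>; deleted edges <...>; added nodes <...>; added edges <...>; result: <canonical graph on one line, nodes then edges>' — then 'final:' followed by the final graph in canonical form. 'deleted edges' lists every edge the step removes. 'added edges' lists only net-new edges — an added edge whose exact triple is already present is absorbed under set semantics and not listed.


step 1: rule r3; match: 0->7, 1->8, 2->3; deleted nodes (none); deleted edges (7,8,b2); added nodes (none); added edges (7,3,b1); (7,8,b1); result: nodes: 1:b, 3:a, 4:c, 7:c, 8:b edges: (1,8,b1); (3,1,b1); (4,3,b1); (7,3,b1); (7,4,b2); (7,8,b1)
final:
nodes: 1:b, 3:a, 4:c, 7:c, 8:b
edges: (1,8,b1); (3,1,b1); (4,3,b1); (7,3,b1); (7,4,b2); (7,8,b1)


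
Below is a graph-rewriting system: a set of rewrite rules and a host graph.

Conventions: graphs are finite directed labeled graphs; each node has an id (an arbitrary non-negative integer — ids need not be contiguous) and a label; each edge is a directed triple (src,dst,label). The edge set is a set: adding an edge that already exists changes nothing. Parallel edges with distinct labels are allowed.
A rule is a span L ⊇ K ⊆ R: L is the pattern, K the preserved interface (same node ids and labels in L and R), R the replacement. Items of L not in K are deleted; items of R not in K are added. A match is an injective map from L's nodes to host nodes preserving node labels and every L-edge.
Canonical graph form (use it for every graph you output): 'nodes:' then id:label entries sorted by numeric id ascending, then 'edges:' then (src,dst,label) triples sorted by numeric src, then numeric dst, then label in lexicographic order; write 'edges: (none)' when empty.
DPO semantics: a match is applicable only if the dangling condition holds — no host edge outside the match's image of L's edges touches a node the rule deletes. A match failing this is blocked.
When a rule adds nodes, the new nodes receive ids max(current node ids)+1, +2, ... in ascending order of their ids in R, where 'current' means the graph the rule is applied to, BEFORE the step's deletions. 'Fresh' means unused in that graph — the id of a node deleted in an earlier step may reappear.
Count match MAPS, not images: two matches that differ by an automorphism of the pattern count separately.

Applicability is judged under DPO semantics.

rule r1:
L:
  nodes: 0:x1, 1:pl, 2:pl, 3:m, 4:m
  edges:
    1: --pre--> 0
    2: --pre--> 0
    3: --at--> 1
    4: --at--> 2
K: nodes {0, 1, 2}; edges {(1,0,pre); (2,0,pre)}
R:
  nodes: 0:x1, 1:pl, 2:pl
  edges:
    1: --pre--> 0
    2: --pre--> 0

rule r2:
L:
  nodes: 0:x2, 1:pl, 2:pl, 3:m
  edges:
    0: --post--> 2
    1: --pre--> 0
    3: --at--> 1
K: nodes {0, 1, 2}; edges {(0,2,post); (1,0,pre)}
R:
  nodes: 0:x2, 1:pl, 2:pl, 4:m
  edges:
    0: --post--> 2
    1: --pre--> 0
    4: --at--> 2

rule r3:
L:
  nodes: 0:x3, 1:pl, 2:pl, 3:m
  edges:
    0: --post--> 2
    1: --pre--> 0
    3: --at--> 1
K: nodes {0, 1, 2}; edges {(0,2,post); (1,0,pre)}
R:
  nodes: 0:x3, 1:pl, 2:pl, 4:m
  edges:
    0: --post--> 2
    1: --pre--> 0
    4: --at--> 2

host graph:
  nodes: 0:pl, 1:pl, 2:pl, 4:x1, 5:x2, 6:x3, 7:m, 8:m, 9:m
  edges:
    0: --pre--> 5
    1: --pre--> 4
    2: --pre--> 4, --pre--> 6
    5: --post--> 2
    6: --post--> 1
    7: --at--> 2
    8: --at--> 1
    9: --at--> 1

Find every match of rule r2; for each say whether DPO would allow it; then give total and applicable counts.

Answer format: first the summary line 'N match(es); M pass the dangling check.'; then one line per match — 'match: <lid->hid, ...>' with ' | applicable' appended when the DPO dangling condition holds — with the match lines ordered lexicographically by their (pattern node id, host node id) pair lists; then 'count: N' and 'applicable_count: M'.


0 match(es); 0 pass the dangling check.
count: 0
applicable_count: 0


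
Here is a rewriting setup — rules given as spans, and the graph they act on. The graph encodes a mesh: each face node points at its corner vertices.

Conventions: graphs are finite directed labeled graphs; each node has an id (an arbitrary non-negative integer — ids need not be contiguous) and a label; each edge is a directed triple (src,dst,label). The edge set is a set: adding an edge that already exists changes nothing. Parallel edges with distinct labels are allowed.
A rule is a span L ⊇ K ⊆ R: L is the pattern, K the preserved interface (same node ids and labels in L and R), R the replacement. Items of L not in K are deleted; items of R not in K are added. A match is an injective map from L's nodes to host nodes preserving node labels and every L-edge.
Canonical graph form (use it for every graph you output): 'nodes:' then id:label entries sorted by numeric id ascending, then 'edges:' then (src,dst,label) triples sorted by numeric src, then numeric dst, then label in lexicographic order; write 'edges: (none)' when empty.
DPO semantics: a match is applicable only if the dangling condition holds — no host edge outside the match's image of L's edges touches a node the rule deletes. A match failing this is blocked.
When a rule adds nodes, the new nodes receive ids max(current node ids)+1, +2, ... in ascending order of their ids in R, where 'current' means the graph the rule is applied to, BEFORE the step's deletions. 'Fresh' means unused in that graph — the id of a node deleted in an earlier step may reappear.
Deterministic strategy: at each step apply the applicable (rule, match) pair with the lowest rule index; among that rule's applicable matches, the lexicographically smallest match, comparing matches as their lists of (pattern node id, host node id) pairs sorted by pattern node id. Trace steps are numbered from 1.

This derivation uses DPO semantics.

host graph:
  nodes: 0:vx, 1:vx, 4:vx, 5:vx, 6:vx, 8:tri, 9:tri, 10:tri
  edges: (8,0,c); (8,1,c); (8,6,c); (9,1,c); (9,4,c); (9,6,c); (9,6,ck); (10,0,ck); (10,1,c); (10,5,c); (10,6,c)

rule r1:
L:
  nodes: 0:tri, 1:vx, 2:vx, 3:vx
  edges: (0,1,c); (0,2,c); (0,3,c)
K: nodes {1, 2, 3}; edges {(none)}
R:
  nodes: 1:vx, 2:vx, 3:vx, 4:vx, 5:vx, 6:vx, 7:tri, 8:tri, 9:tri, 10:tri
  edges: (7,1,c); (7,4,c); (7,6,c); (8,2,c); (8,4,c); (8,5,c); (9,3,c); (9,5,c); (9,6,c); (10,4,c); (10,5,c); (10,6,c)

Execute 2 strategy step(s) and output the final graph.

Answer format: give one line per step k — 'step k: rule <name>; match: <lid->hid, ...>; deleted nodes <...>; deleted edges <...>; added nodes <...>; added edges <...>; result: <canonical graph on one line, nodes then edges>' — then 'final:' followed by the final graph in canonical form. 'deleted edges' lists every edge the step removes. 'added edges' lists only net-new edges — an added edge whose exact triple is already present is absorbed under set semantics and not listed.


step 1: rule r1; match: 0->8, 1->0, 2->1, 3->6; deleted nodes 8; deleted edges (8,0,c); (8,1,c); (8,6,c); added nodes 11, 12, 13, 14, 15, 16, 17; added edges (14,0,c); (14,11,c); (14,13,c); (15,1,c); (15,11,c); (15,12,c); (16,6,c); (16,12,c); (16,13,c); (17,11,c); (17,12,c); (17,13,c); result: nodes: 0:vx, 1:vx, 4:vx, 5:vx, 6:vx, 9:tri, 10:tri, 11:vx, 12:vx, 13:vx, 14:tri, 15:tri, 16:tri, 17:tri edges: (9,1,c); (9,4,c); (9,6,c); (9,6,ck); (10,0,ck); (10,1,c); (10,5,c); (10,6,c); (14,0,c); (14,11,c); (14,13,c); (15,1,c); (15,11,c); (15,12,c); (16,6,c); (16,12,c); (16,13,c); (17,11,c); (17,12,c); (17,13,c)
step 2: rule r1; match: 0->14, 1->0, 2->11, 3->13; deleted nodes 14; deleted edges (14,0,c); (14,11,c); (14,13,c); added nodes 18, 19, 20, 21, 22, 23, 24; added edges (21,0,c); (21,18,c); (21,20,c); (22,11,c); (22,18,c); (22,19,c); (23,13,c); (23,19,c); (23,20,c); (24,18,c); (24,19,c); (24,20,c); result: nodes: 0:vx, 1:vx, 4:vx, 5:vx, 6:vx, 9:tri, 10:tri, 11:vx, 12:vx, 13:vx, 15:tri, 16:tri, 17:tri, 18:vx, 19:vx, 20:vx, 21:tri, 22:tri, 23:tri, 24:tri edges: (9,1,c); (9,4,c); (9,6,c); (9,6,ck); (10,0,ck); (10,1,c); (10,5,c); (10,6,c); (15,1,c); (15,11,c); (15,12,c); (16,6,c); (16,12,c); (16,13,c); (17,11,c); (17,12,c); (17,13,c); (21,0,c); (21,18,c); (21,20,c); (22,11,c); (22,18,c); (22,19,c); (23,13,c); (23,19,c); (23,20,c); (24,18,c); (24,19,c); (24,20,c)
final:
nodes: 0:vx, 1:vx, 4:vx, 5:vx, 6:vx, 9:tri, 10:tri, 11:vx, 12:vx, 13:vx, 15:tri, 16:tri, 17:tri, 18:vx, 19:vx, 20:vx, 21:tri, 22:tri, 23:tri, 24:tri
edges: (9,1,c); (9,4,c); (9,6,c); (9,6,ck); (10,0,ck); (10,1,c); (10,5,c); (10,6,c); (15,1,c); (15,11,c); (15,12,c); (16,6,c); (16,12,c); (16,13,c); (17,11,c); (17,12,c); (17,13,c); (21,0,c); (21,18,c); (21,20,c); (22,11,c); (22,18,c); (22,19,c); (23,13,c); (23,19,c); (23,20,c); (24,18,c); (24,19,c); (24,20,c)


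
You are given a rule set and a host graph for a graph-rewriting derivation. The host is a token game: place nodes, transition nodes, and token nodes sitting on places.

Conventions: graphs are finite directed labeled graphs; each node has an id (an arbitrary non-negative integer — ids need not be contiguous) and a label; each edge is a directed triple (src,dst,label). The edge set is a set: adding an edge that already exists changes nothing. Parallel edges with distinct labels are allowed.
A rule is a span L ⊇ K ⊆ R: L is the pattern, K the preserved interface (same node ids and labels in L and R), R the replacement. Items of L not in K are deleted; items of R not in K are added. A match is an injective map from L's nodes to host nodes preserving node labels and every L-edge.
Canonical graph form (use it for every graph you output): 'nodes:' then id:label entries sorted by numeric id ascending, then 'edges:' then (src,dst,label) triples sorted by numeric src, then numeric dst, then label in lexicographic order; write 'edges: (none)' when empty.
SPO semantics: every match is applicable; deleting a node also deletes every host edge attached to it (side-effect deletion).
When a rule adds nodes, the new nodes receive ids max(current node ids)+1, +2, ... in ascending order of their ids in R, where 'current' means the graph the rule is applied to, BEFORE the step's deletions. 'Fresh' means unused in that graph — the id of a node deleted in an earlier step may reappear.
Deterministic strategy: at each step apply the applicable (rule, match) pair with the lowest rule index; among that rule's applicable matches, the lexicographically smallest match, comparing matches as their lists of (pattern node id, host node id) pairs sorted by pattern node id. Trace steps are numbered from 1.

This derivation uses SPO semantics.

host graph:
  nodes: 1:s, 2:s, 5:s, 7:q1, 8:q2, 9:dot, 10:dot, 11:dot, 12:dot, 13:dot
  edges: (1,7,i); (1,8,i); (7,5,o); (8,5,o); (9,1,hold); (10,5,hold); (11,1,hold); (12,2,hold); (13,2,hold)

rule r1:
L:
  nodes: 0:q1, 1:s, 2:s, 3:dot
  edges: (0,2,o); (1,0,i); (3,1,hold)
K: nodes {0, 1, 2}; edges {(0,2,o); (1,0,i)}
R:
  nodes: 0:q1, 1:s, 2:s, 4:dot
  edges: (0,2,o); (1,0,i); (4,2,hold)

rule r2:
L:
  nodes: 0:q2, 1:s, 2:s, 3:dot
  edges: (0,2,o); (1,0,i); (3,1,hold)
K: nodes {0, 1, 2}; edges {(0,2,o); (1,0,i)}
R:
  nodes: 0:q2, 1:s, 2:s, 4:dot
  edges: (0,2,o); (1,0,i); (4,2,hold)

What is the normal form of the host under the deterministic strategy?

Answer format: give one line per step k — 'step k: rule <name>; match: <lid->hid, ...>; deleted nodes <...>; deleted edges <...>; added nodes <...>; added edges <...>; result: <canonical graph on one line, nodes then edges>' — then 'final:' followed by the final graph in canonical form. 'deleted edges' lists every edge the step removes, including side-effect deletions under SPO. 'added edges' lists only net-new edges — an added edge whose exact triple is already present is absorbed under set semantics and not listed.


step 1: rule r1; match: 0->7, 1->1, 2->5, 3->9; deleted nodes 9; deleted edges (9,1,hold); added nodes 14; added edges (14,5,hold); result: nodes: 1:s, 2:s, 5:s, 7:q1, 8:q2, 10:dot, 11:dot, 12:dot, 13:dot, 14:dot edges: (1,7,i); (1,8,i); (7,5,o); (8,5,o); (10,5,hold); (11,1,hold); (12,2,hold); (13,2,hold); (14,5,hold)
step 2: rule r1; match: 0->7, 1->1, 2->5, 3->11; deleted nodes 11; deleted edges (11,1,hold); added nodes 15; added edges (15,5,hold); result: nodes: 1:s, 2:s, 5:s, 7:q1, 8:q2, 10:dot, 12:dot, 13:dot, 14:dot, 15:dot edges: (1,7,i); (1,8,i); (7,5,o); (8,5,o); (10,5,hold); (12,2,hold); (13,2,hold); (14,5,hold); (15,5,hold)
final:
nodes: 1:s, 2:s, 5:s, 7:q1, 8:q2, 10:dot, 12:dot, 13:dot, 14:dot, 15:dot
edges: (1,7,i); (1,8,i); (7,5,o); (8,5,o); (10,5,hold); (12,2,hold); (13,2,hold); (14,5,hold); (15,5,hold)


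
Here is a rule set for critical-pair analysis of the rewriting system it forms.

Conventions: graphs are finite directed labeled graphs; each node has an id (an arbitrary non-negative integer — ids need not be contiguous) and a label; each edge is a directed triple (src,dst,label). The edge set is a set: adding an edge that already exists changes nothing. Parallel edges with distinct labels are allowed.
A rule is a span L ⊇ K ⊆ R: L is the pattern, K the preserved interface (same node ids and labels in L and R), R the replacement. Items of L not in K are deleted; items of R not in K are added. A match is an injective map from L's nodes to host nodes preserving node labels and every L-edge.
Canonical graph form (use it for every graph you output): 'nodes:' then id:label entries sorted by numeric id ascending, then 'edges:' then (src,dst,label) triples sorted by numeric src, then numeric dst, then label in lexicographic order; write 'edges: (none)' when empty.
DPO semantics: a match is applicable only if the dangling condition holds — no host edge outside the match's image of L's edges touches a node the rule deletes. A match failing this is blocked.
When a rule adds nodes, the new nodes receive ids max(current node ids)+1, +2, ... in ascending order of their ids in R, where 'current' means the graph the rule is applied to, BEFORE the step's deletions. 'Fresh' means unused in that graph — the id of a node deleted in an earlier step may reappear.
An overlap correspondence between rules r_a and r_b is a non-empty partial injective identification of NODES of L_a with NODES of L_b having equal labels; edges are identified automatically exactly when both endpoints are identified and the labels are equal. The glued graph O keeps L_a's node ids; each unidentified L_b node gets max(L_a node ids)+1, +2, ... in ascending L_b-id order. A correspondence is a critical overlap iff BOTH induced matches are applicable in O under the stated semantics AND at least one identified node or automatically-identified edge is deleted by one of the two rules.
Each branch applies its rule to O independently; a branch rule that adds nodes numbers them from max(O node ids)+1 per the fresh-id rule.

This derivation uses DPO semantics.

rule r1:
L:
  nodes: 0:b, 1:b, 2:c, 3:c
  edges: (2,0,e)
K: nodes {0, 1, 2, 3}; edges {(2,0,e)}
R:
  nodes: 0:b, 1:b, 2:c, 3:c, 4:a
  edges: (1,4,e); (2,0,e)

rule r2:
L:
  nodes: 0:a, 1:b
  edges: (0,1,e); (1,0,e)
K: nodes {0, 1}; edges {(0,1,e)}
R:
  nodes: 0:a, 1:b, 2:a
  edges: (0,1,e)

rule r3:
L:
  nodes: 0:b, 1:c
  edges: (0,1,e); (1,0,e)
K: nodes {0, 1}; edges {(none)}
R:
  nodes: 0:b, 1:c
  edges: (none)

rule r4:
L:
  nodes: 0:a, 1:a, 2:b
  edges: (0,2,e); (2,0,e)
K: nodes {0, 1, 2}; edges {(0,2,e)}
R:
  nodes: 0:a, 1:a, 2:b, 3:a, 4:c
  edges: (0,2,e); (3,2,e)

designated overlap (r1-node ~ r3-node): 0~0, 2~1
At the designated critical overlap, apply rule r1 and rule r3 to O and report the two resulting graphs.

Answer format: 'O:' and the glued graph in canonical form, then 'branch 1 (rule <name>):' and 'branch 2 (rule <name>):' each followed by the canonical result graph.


O:
nodes: 0:b, 1:b, 2:c, 3:c
edges: (0,2,e); (2,0,e)
branch 1 (rule r1):
nodes: 0:b, 1:b, 2:c, 3:c, 4:a
edges: (0,2,e); (1,4,e); (2,0,e)
branch 2 (rule r3):
nodes: 0:b, 1:b, 2:c, 3:c
edges: (none)


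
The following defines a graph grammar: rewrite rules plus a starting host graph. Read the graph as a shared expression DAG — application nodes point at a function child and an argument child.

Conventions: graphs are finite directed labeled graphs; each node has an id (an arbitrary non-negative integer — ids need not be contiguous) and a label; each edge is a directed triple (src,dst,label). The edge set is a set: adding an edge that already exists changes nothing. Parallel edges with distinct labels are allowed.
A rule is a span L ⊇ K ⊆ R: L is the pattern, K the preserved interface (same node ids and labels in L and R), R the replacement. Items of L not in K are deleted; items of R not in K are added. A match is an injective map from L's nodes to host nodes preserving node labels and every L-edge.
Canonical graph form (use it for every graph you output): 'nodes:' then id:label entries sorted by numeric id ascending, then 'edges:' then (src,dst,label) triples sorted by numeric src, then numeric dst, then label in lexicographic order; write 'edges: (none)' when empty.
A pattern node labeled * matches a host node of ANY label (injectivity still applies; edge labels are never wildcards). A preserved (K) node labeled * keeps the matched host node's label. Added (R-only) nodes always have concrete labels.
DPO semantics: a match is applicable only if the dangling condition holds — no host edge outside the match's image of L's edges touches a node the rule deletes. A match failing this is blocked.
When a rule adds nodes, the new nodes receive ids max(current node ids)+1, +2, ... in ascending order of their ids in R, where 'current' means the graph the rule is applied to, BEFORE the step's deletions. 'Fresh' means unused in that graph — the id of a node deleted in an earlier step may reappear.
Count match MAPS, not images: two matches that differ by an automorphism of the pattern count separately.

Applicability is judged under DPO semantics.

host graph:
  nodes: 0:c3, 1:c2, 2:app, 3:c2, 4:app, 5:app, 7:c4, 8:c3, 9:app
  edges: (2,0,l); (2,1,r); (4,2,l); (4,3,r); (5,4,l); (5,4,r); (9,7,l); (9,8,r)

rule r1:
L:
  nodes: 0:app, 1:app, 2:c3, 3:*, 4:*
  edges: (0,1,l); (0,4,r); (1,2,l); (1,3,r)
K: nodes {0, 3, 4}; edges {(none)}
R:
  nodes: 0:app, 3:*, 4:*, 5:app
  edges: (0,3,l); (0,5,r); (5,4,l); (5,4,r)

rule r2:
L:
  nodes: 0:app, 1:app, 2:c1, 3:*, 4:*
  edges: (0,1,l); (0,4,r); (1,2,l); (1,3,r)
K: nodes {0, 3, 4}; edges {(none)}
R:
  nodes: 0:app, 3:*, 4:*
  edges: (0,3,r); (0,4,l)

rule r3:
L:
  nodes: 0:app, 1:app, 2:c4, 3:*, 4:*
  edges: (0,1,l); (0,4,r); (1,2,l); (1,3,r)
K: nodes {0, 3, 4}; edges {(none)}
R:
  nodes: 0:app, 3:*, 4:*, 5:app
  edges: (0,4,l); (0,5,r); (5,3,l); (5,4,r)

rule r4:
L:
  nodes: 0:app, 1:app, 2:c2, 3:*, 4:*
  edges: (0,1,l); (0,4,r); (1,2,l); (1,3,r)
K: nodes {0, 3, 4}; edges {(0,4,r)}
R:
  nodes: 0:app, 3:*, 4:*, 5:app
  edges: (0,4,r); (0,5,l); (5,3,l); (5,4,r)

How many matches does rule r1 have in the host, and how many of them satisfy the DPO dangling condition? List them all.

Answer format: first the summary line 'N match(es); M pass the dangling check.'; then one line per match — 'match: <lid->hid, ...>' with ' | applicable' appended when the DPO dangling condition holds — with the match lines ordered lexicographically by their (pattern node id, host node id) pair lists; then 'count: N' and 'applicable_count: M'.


1 match(es); 1 pass the dangling check.
match: 0->4, 1->2, 2->0, 3->1, 4->3 | applicable
count: 1
applicable_count: 1
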